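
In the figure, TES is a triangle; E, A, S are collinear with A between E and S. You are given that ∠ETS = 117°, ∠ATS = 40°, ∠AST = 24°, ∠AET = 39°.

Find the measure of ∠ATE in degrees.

∠ATE = 77°

1. ∠SAT = 116°  [△TAS]
2. ∠EAT = 64°  [linear pair at A on ES]
3. ∠ATE = 77°  [△TEA]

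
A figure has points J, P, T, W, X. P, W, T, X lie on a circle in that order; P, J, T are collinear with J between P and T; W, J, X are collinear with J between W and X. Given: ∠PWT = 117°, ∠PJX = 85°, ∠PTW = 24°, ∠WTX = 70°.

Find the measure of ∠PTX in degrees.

1. ∠TJW = 85°  [vertical angles at J]
2. ∠TJX = 95°  [linear pair at J on PT]
3. ∠TWX = 71°  [△WJT]
4. ∠TXW = 39°  [△WTX]
5. ∠PTX = 46°  [△TJX]

∠PTX = 46°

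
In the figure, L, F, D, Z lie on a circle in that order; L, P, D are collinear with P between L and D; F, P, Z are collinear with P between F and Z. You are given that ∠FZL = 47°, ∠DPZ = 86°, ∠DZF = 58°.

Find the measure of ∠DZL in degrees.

∠DZL = 105°

1. ∠LPZ = 94°  [linear pair at P on LD]
2. ∠LDZ = 36°  [△DPZ]
3. ∠DLZ = 39°  [△LPZ]
4. ∠DZL = 105°  [△LDZ]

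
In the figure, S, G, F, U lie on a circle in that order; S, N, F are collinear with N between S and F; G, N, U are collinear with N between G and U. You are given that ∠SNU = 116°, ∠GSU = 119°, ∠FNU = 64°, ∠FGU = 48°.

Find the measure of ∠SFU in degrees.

∠SFU = 45°

1. ∠GFU = 61°  [cyclic SGFU, opposite ∠S+∠F]
2. ∠FUG = 71°  [△GFU]
3. ∠SFU = 45°  [△FNU]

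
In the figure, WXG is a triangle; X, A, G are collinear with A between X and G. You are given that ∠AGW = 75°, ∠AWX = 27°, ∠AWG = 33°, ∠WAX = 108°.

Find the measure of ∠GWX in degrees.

1. ∠WGX = 75°  [A on ray GX]
2. ∠AXW = 45°  [△WXA]
3. ∠GXW = 45°  [A on ray XG]
4. ∠GWX = 60°  [△WXG]

∠GWX = 60°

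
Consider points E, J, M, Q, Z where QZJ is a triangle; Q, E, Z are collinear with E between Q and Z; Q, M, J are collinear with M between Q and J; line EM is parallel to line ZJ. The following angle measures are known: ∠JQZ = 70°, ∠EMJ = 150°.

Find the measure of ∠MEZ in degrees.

∠MEZ = 100°

1. ∠EQM = 70°  [E on QZ, M on QJ]
2. ∠EMQ = 30°  [linear pair at M on QJ]
3. ∠MEQ = 80°  [△QEM]
4. ∠MEZ = 100°  [linear pair at E on QZ]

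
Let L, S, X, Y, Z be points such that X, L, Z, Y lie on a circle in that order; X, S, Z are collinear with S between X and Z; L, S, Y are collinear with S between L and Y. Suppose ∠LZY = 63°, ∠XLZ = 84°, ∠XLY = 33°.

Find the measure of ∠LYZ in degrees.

∠LYZ = 66°

1. ∠XYZ = 96°  [cyclic XLZY, opposite ∠L+∠Y]
2. ∠XZY = 33°  [same arc XY]
3. ∠YXZ = 51°  [△XZY]
4. ∠YLZ = 51°  [same arc ZY]
5. ∠LYZ = 66°  [△LZY]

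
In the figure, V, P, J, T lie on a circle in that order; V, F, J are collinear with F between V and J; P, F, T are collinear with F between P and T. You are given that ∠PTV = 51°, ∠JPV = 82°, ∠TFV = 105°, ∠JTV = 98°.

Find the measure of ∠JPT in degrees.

1. ∠PJV = 51°  [same arc VP]
2. ∠JFP = 105°  [vertical angles at F]
3. ∠JPT = 24°  [△PFJ]

∠JPT = 24°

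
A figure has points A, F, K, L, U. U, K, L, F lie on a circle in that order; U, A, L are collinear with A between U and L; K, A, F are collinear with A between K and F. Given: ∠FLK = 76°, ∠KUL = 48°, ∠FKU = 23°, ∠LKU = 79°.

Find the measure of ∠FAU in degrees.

1. ∠FUK = 104°  [cyclic UKLF, opposite ∠U+∠L]
2. ∠FLU = 23°  [same arc UF]
3. ∠KFU = 53°  [△UKF]
4. ∠LFU = 101°  [cyclic UKLF, opposite ∠K+∠F]
5. ∠FUL = 56°  [△ULF]
6. ∠FAU = 71°  [△UAF]

∠FAU = 71°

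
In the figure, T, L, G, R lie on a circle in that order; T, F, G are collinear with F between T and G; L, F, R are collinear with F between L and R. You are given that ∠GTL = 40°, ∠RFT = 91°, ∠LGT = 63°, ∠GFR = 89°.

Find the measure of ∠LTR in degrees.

∠LTR = 66°

1. ∠GRL = 40°  [same arc LG]
2. ∠GFL = 91°  [vertical angles at F]
3. ∠GLR = 26°  [△LFG]
4. ∠LGR = 114°  [△LGR]
5. ∠LTR = 66°  [cyclic TLGR, opposite ∠T+∠G]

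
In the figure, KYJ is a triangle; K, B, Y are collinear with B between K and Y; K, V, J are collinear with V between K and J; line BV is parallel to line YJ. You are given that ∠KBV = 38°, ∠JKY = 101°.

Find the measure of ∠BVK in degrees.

1. ∠JYK = 38°  [BV∥YJ, corresponding at B]
2. ∠KJY = 41°  [△KYJ]
3. ∠BVK = 41°  [BV∥YJ, corresponding at V]

∠BVK = 41°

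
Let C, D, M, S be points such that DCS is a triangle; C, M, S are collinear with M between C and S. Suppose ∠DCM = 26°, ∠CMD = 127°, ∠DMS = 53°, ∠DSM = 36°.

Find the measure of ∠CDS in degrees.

1. ∠DCS = 26°  [M on ray CS]
2. ∠CSD = 36°  [M on ray SC]
3. ∠CDS = 118°  [△DCS]

∠CDS = 118°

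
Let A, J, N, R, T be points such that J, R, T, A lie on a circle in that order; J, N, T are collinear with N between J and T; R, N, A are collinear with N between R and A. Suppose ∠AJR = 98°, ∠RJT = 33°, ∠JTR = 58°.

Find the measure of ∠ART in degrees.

∠ART = 65°

1. ∠ATR = 82°  [cyclic JRTA, opposite ∠J+∠T]
2. ∠RAT = 33°  [same arc RT]
3. ∠ART = 65°  [△RTA]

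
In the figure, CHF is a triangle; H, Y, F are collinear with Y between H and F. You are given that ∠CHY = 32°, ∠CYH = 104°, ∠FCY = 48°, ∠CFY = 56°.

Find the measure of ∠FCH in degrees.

1. ∠CHF = 32°  [Y on ray HF]
2. ∠CFH = 56°  [Y on ray FH]
3. ∠FCH = 92°  [△CHF]

∠FCH = 92°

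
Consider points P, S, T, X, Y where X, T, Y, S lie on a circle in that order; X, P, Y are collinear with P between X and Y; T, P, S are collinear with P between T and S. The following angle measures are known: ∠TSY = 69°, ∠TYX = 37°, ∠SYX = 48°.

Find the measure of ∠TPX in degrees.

∠TPX = 63°

1. ∠TXY = 69°  [same arc TY]
2. ∠STX = 48°  [same arc XS]
3. ∠TPX = 63°  [△XPT]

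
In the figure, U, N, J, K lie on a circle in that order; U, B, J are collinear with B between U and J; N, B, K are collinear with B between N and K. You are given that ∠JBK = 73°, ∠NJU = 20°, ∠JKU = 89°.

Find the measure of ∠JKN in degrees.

∠JKN = 69°

1. ∠JNU = 91°  [cyclic UNJK, opposite ∠N+∠K]
2. ∠JUN = 69°  [△UNJ]
3. ∠JKN = 69°  [same arc NJ]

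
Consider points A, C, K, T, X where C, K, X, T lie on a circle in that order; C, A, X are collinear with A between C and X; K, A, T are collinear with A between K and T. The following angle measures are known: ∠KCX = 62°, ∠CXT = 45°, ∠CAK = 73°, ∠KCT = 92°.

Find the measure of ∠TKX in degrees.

1. ∠KTX = 62°  [same arc KX]
2. ∠KXT = 88°  [cyclic CKXT, opposite ∠C+∠X]
3. ∠TKX = 30°  [△KXT]

∠TKX = 30°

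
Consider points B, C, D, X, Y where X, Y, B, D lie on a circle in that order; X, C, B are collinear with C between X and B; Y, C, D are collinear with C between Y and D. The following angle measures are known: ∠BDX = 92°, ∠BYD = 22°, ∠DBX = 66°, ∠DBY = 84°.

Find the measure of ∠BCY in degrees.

∠BCY = 140°

1. ∠BDY = 74°  [△YBD]
2. ∠DYX = 66°  [same arc XD]
3. ∠BXY = 74°  [same arc YB]
4. ∠XCY = 40°  [△XCY]
5. ∠BCY = 140°  [linear pair at C on XB]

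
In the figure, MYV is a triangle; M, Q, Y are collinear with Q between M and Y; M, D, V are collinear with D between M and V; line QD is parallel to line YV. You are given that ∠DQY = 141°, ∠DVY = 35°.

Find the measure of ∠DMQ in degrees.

∠DMQ = 106°

1. ∠DQM = 39°  [linear pair at Q on MY]
2. ∠MVY = 35°  [D on ray VM]
3. ∠MYV = 39°  [QD∥YV, corresponding at Q]
4. ∠VMY = 106°  [△MYV]
5. ∠DMQ = 106°  [Q on MY, D on MV]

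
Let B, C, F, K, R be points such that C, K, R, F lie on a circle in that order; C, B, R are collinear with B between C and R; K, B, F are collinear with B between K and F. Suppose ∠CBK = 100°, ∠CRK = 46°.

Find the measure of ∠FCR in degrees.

∠FCR = 54°

1. ∠FBR = 100°  [vertical angles at B]
2. ∠CFK = 46°  [same arc CK]
3. ∠CBF = 80°  [linear pair at B on CR]
4. ∠FCR = 54°  [△CBF]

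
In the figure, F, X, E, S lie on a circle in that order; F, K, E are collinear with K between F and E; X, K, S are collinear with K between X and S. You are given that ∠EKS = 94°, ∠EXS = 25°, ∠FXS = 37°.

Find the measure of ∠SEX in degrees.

1. ∠FES = 37°  [same arc FS]
2. ∠ESX = 49°  [△EKS]
3. ∠SEX = 106°  [△XES]

∠SEX = 106°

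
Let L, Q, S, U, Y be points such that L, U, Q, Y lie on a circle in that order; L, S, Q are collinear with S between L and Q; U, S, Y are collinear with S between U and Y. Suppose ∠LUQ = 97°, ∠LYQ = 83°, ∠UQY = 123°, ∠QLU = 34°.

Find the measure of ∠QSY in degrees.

∠QSY = 72°

1. ∠LQU = 49°  [△LUQ]
2. ∠ULY = 57°  [cyclic LUQY, opposite ∠L+∠Q]
3. ∠QYU = 34°  [same arc UQ]
4. ∠LYU = 49°  [same arc LU]
5. ∠LUY = 74°  [△LUY]
6. ∠LQY = 74°  [same arc LY]
7. ∠QSY = 72°  [△QSY]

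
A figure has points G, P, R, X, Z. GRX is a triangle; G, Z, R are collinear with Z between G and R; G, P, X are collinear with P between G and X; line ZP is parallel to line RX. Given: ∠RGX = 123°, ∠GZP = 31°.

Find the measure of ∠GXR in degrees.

1. ∠PGZ = 123°  [Z on GR, P on GX]
2. ∠GPZ = 26°  [△GZP]
3. ∠GXR = 26°  [ZP∥RX, corresponding at P]

∠GXR = 26°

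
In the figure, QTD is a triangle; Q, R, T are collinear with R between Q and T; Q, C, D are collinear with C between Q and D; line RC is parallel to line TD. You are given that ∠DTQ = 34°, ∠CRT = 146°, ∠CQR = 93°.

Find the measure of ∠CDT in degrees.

1. ∠CRQ = 34°  [RC∥TD, corresponding at R]
2. ∠QCR = 53°  [△QRC]
3. ∠DCR = 127°  [linear pair at C on QD]
4. ∠CDT = 53°  [RC∥TD, co-interior at D–C]

∠CDT = 53°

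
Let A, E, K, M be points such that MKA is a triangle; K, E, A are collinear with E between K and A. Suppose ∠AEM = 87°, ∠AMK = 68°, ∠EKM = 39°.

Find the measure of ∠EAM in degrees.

∠EAM = 73°

1. ∠AKM = 39°  [E on ray KA]
2. ∠KAM = 73°  [△MKA]
3. ∠EAM = 73°  [E on ray AK]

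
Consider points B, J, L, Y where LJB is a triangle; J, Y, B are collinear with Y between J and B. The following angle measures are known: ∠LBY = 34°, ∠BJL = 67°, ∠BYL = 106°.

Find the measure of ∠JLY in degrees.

1. ∠LJY = 67°  [Y on ray JB]
2. ∠JYL = 74°  [linear pair at Y on JB]
3. ∠JLY = 39°  [△LJY]

∠JLY = 39°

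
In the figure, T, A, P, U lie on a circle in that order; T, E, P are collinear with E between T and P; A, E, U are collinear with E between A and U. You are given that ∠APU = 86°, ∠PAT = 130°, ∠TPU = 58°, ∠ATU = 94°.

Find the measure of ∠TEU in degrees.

1. ∠PUT = 50°  [cyclic TAPU, opposite ∠A+∠U]
2. ∠TAU = 58°  [same arc TU]
3. ∠PTU = 72°  [△TPU]
4. ∠AUT = 28°  [△TAU]
5. ∠TEU = 80°  [△TEU]

∠TEU = 80°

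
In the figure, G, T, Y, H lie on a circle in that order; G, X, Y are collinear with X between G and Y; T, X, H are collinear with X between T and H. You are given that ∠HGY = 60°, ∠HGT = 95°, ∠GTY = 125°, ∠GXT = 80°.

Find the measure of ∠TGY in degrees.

1. ∠HTY = 60°  [same arc YH]
2. ∠HYT = 85°  [cyclic GTYH, opposite ∠G+∠Y]
3. ∠THY = 35°  [△TYH]
4. ∠TGY = 35°  [same arc TY]

∠TGY = 35°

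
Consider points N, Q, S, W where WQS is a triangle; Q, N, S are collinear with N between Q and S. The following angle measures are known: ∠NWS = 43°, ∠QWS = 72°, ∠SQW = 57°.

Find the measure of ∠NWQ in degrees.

∠NWQ = 29°

1. ∠QSW = 51°  [△WQS]
2. ∠NQW = 57°  [N on ray QS]
3. ∠NSW = 51°  [N on ray SQ]
4. ∠SNW = 86°  [△WNS]
5. ∠QNW = 94°  [linear pair at N on QS]
6. ∠NWQ = 29°  [△WQN]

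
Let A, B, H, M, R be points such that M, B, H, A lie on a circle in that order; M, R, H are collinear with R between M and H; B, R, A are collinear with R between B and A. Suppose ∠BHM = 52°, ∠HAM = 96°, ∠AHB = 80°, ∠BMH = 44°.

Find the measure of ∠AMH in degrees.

∠AMH = 56°

1. ∠BAH = 44°  [same arc BH]
2. ∠ABH = 56°  [△BHA]
3. ∠AMH = 56°  [same arc HA]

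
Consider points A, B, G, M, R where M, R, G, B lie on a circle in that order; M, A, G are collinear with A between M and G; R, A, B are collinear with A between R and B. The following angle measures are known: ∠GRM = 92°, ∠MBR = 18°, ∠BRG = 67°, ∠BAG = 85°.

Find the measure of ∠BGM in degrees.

∠BGM = 25°

1. ∠GBM = 88°  [cyclic MRGB, opposite ∠R+∠B]
2. ∠BMG = 67°  [same arc GB]
3. ∠BGM = 25°  [△MGB]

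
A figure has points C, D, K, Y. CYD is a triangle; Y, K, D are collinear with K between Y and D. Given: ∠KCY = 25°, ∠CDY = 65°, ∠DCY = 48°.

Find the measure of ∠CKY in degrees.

1. ∠CYD = 67°  [△CYD]
2. ∠CYK = 67°  [K on ray YD]
3. ∠CKY = 88°  [△CYK]

∠CKY = 88°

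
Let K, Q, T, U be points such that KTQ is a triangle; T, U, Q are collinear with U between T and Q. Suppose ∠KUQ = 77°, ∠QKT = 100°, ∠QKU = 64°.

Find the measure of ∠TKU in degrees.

∠TKU = 36°

1. ∠KQU = 39°  [△KUQ]
2. ∠KUT = 103°  [linear pair at U on TQ]
3. ∠KQT = 39°  [U on ray QT]
4. ∠KTQ = 41°  [△KTQ]
5. ∠KTU = 41°  [U on ray TQ]
6. ∠TKU = 36°  [△KTU]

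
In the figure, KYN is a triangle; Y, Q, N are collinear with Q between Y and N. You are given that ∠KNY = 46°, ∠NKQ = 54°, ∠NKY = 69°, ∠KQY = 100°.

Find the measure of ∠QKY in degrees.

∠QKY = 15°

1. ∠KYN = 65°  [△KYN]
2. ∠KYQ = 65°  [Q on ray YN]
3. ∠QKY = 15°  [△KYQ]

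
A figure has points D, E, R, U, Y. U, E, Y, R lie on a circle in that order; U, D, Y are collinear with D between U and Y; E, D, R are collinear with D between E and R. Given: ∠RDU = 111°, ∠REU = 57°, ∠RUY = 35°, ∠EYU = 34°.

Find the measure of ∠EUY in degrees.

1. ∠EDY = 111°  [vertical angles at D]
2. ∠EDU = 69°  [linear pair at D on UY]
3. ∠EUY = 54°  [△UDE]

∠EUY = 54°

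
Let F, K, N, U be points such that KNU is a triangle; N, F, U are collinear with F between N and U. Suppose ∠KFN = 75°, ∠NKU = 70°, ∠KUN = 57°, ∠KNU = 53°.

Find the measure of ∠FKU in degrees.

1. ∠KFU = 105°  [linear pair at F on NU]
2. ∠FUK = 57°  [F on ray UN]
3. ∠FKU = 18°  [△KFU]

∠FKU = 18°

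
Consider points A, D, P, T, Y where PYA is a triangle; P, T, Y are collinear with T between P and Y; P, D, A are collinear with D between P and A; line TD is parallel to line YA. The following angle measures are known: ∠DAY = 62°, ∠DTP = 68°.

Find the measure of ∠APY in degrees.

∠APY = 50°

1. ∠PAY = 62°  [D on ray AP]
2. ∠AYP = 68°  [TD∥YA, corresponding at T]
3. ∠APY = 50°  [△PYA]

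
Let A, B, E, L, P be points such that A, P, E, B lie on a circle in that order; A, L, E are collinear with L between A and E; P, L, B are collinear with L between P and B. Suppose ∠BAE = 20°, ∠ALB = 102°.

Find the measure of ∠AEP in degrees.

1. ∠BPE = 20°  [same arc EB]
2. ∠ELP = 102°  [vertical angles at L]
3. ∠AEP = 58°  [△PLE]

∠AEP = 58°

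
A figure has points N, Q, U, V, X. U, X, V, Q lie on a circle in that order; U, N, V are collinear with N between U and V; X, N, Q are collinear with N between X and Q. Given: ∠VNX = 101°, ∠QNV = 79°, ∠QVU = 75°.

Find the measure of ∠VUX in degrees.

1. ∠UNX = 79°  [linear pair at N on UV]
2. ∠QXU = 75°  [same arc UQ]
3. ∠VUX = 26°  [△UNX]

∠VUX = 26°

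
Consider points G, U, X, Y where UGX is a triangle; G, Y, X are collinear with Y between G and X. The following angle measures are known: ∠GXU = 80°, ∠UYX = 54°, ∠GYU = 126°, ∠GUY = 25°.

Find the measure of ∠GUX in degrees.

1. ∠UGY = 29°  [△UGY]
2. ∠UGX = 29°  [Y on ray GX]
3. ∠GUX = 71°  [△UGX]

∠GUX = 71°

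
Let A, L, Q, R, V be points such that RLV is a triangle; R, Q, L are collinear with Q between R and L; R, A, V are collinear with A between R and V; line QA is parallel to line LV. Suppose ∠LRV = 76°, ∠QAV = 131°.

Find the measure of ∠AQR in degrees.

∠AQR = 55°

1. ∠ARQ = 76°  [Q on RL, A on RV]
2. ∠QAR = 49°  [linear pair at A on RV]
3. ∠AQR = 55°  [△RQA]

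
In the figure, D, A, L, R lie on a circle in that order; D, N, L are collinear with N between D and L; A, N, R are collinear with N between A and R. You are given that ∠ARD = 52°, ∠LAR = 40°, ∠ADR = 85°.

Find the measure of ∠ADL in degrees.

∠ADL = 45°

1. ∠ALD = 52°  [same arc DA]
2. ∠DAR = 43°  [△DAR]
3. ∠ANL = 88°  [△ANL]
4. ∠AND = 92°  [linear pair at N on DL]
5. ∠ADL = 45°  [△DNA]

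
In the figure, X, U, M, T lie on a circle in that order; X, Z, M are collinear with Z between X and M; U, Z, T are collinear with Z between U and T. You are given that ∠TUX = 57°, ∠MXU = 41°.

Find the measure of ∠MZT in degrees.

∠MZT = 82°

1. ∠TMX = 57°  [same arc XT]
2. ∠MTU = 41°  [same arc UM]
3. ∠MZT = 82°  [△MZT]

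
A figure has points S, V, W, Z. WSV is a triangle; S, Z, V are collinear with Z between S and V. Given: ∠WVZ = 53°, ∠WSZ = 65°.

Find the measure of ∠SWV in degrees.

1. ∠SVW = 53°  [Z on ray VS]
2. ∠VSW = 65°  [Z on ray SV]
3. ∠SWV = 62°  [△WSV]

∠SWV = 62°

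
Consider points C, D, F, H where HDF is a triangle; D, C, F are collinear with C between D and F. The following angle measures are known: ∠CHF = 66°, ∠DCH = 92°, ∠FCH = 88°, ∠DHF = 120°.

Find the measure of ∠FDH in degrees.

∠FDH = 34°

1. ∠CFH = 26°  [△HCF]
2. ∠DFH = 26°  [C on ray FD]
3. ∠FDH = 34°  [△HDF]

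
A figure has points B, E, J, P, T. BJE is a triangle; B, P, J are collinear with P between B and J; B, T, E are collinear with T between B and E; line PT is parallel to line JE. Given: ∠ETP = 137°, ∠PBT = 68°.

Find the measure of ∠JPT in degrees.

∠JPT = 111°

1. ∠BTP = 43°  [linear pair at T on BE]
2. ∠BPT = 69°  [△BPT]
3. ∠JPT = 111°  [linear pair at P on BJ]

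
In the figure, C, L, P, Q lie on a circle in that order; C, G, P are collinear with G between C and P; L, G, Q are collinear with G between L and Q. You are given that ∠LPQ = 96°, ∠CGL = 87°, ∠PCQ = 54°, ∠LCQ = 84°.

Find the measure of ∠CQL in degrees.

1. ∠PGQ = 87°  [vertical angles at G]
2. ∠CGQ = 93°  [linear pair at G on CP]
3. ∠CQL = 33°  [△CGQ]

∠CQL = 33°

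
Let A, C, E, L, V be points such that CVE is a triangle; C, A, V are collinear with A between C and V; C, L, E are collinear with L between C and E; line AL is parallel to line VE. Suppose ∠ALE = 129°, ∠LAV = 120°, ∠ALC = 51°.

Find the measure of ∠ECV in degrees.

1. ∠CAL = 60°  [linear pair at A on CV]
2. ∠ACL = 69°  [△CAL]
3. ∠ECV = 69°  [A on CV, L on CE]

∠ECV = 69°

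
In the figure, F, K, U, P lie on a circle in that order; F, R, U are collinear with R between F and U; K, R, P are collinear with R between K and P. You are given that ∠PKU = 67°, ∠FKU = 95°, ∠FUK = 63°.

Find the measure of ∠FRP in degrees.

∠FRP = 50°

1. ∠PFU = 67°  [same arc UP]
2. ∠FPK = 63°  [same arc FK]
3. ∠FRP = 50°  [△FRP]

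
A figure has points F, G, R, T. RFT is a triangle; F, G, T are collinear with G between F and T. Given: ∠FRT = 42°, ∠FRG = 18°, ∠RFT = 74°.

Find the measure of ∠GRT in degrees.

∠GRT = 24°

1. ∠FTR = 64°  [△RFT]
2. ∠GFR = 74°  [G on ray FT]
3. ∠GTR = 64°  [G on ray TF]
4. ∠FGR = 88°  [△RFG]
5. ∠RGT = 92°  [linear pair at G on FT]
6. ∠GRT = 24°  [△RGT]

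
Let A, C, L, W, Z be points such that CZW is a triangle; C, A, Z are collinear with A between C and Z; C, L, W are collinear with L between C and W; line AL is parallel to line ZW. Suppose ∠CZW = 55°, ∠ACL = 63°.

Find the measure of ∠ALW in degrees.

∠ALW = 118°

1. ∠CAL = 55°  [AL∥ZW, corresponding at A]
2. ∠ALC = 62°  [△CAL]
3. ∠ALW = 118°  [linear pair at L on CW]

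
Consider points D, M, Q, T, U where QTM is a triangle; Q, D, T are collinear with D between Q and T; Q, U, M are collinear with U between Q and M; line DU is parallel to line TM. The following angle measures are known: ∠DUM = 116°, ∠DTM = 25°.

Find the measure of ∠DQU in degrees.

1. ∠DUQ = 64°  [linear pair at U on QM]
2. ∠MTQ = 25°  [D on ray TQ]
3. ∠QMT = 64°  [DU∥TM, corresponding at U]
4. ∠MQT = 91°  [△QTM]
5. ∠DQU = 91°  [D on QT, U on QM]

∠DQU = 91°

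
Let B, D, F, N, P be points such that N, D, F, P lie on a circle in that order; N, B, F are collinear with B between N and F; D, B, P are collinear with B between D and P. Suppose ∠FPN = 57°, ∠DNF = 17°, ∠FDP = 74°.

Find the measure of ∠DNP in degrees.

1. ∠DPF = 17°  [same arc DF]
2. ∠DFP = 89°  [△DFP]
3. ∠DNP = 91°  [cyclic NDFP, opposite ∠N+∠F]

∠DNP = 91°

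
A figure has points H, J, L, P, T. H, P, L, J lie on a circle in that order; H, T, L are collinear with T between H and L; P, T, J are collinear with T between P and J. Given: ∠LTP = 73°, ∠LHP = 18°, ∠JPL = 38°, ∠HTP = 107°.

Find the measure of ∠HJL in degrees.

1. ∠HLP = 69°  [△PTL]
2. ∠HPL = 93°  [△HPL]
3. ∠HJL = 87°  [cyclic HPLJ, opposite ∠P+∠J]

∠HJL = 87°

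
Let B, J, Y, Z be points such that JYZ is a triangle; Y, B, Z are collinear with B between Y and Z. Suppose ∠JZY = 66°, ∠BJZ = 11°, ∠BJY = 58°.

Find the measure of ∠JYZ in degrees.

1. ∠BZJ = 66°  [B on ray ZY]
2. ∠JBZ = 103°  [△JBZ]
3. ∠JBY = 77°  [linear pair at B on YZ]
4. ∠BYJ = 45°  [△JYB]
5. ∠JYZ = 45°  [B on ray YZ]

∠JYZ = 45°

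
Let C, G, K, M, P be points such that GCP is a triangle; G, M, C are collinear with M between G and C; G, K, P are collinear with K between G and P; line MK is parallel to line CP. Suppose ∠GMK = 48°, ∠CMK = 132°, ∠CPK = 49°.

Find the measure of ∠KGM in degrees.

∠KGM = 83°

1. ∠GCP = 48°  [MK∥CP, corresponding at M]
2. ∠CPG = 49°  [K on ray PG]
3. ∠CGP = 83°  [△GCP]
4. ∠KGM = 83°  [M on GC, K on GP]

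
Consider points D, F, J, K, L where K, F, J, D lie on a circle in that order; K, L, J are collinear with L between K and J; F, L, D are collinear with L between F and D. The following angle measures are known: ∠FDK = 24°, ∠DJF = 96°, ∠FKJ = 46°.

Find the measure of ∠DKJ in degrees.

∠DKJ = 38°

1. ∠FDJ = 46°  [same arc FJ]
2. ∠DFJ = 38°  [△FJD]
3. ∠DKJ = 38°  [same arc JD]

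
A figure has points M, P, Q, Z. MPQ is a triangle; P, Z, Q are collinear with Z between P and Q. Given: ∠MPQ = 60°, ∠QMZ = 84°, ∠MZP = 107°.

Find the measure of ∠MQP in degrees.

1. ∠MZQ = 73°  [linear pair at Z on PQ]
2. ∠MQZ = 23°  [△MZQ]
3. ∠MQP = 23°  [Z on ray QP]

∠MQP = 23°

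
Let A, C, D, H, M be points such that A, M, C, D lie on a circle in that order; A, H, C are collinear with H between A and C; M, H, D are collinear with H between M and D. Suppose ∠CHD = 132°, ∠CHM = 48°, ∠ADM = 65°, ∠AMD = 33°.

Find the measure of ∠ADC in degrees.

∠ADC = 80°

1. ∠AHD = 48°  [linear pair at H on AC]
2. ∠CAD = 67°  [△AHD]
3. ∠ACD = 33°  [same arc AD]
4. ∠ADC = 80°  [△ACD]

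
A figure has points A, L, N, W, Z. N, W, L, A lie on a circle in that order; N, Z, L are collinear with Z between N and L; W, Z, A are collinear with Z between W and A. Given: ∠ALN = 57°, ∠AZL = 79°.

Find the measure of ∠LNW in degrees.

∠LNW = 44°

1. ∠AWN = 57°  [same arc NA]
2. ∠NZW = 79°  [vertical angles at Z]
3. ∠LNW = 44°  [△NZW]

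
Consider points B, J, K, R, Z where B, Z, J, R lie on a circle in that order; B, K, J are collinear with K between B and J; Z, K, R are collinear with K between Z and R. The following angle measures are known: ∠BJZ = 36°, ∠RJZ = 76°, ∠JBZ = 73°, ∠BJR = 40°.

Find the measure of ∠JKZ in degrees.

1. ∠JRZ = 73°  [same arc ZJ]
2. ∠JZR = 31°  [△ZJR]
3. ∠JKZ = 113°  [△ZKJ]

∠JKZ = 113°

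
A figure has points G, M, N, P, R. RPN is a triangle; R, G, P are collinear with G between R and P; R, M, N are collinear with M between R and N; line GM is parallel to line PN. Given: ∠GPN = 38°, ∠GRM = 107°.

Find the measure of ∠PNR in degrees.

∠PNR = 35°

1. ∠NPR = 38°  [G on ray PR]
2. ∠NRP = 107°  [G on RP, M on RN]
3. ∠PNR = 35°  [△RPN]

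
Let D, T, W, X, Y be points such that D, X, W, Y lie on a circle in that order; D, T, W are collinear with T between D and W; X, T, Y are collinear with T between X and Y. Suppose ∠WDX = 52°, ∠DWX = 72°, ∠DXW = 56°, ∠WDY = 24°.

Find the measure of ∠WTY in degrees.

∠WTY = 96°

1. ∠WYX = 52°  [same arc XW]
2. ∠DYW = 124°  [cyclic DXWY, opposite ∠X+∠Y]
3. ∠DWY = 32°  [△DWY]
4. ∠WTY = 96°  [△WTY]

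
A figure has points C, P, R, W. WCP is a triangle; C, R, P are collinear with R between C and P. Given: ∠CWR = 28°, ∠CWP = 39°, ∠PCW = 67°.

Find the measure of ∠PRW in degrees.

1. ∠RCW = 67°  [R on ray CP]
2. ∠CRW = 85°  [△WCR]
3. ∠PRW = 95°  [linear pair at R on CP]

∠PRW = 95°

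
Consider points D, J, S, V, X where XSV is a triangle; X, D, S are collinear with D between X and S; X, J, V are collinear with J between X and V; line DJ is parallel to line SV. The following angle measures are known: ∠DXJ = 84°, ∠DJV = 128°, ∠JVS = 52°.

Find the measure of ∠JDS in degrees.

∠JDS = 136°

1. ∠DJX = 52°  [linear pair at J on XV]
2. ∠JDX = 44°  [△XDJ]
3. ∠JDS = 136°  [linear pair at D on XS]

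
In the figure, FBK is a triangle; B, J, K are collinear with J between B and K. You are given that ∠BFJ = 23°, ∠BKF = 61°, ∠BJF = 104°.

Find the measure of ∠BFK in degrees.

1. ∠FBJ = 53°  [△FBJ]
2. ∠FBK = 53°  [J on ray BK]
3. ∠BFK = 66°  [△FBK]

∠BFK = 66°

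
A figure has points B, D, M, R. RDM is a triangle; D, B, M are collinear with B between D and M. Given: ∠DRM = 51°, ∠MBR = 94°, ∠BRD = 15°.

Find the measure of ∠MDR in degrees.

1. ∠DBR = 86°  [linear pair at B on DM]
2. ∠BDR = 79°  [△RDB]
3. ∠MDR = 79°  [B on ray DM]

∠MDR = 79°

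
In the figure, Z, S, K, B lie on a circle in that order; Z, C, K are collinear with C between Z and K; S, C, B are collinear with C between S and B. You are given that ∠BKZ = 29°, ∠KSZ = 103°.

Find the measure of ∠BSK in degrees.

1. ∠KBZ = 77°  [cyclic ZSKB, opposite ∠S+∠B]
2. ∠BZK = 74°  [△ZKB]
3. ∠BSK = 74°  [same arc KB]

∠BSK = 74°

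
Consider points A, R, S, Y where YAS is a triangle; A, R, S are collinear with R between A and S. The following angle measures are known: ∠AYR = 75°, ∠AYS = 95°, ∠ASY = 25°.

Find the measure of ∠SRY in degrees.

1. ∠SAY = 60°  [△YAS]
2. ∠RAY = 60°  [R on ray AS]
3. ∠ARY = 45°  [△YAR]
4. ∠SRY = 135°  [linear pair at R on AS]

∠SRY = 135°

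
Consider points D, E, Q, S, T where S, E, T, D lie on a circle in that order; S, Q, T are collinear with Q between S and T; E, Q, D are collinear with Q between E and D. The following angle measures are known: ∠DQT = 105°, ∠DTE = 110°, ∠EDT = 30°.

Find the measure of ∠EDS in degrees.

∠EDS = 65°

1. ∠EQS = 105°  [vertical angles at Q]
2. ∠DSE = 70°  [cyclic SETD, opposite ∠S+∠T]
3. ∠EST = 30°  [same arc ET]
4. ∠DES = 45°  [△SQE]
5. ∠EDS = 65°  [△SED]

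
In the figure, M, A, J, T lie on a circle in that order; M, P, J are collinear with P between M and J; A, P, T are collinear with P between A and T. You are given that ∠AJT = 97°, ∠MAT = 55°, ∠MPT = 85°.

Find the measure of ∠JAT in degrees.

∠JAT = 53°

1. ∠AMT = 83°  [cyclic MAJT, opposite ∠M+∠J]
2. ∠ATM = 42°  [△MAT]
3. ∠APJ = 85°  [vertical angles at P]
4. ∠AJM = 42°  [same arc MA]
5. ∠JAT = 53°  [△APJ]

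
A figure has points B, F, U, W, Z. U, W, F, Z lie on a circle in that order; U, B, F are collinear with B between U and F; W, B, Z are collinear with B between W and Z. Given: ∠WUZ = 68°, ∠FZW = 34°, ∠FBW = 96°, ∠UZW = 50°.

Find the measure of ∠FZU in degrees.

∠FZU = 84°

1. ∠UWZ = 62°  [△UWZ]
2. ∠UBZ = 96°  [vertical angles at B]
3. ∠FUZ = 34°  [△UBZ]
4. ∠UFZ = 62°  [same arc UZ]
5. ∠FZU = 84°  [△UFZ]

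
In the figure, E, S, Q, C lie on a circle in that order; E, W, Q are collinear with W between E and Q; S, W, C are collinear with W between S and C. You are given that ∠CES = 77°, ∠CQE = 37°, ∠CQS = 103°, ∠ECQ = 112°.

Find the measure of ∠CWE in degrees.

1. ∠CSE = 37°  [same arc EC]
2. ∠CEQ = 31°  [△EQC]
3. ∠ECS = 66°  [△ESC]
4. ∠CWE = 83°  [△EWC]

∠CWE = 83°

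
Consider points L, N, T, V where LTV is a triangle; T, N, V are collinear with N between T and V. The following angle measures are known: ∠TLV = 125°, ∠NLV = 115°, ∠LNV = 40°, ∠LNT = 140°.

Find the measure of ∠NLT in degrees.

1. ∠LVN = 25°  [△LNV]
2. ∠LVT = 25°  [N on ray VT]
3. ∠LTV = 30°  [△LTV]
4. ∠LTN = 30°  [N on ray TV]
5. ∠NLT = 10°  [△LTN]

∠NLT = 10°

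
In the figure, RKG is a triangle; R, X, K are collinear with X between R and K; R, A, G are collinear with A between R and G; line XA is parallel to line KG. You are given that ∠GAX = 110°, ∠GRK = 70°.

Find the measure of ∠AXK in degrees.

∠AXK = 140°

1. ∠RAX = 70°  [linear pair at A on RG]
2. ∠ARX = 70°  [X on RK, A on RG]
3. ∠AXR = 40°  [△RXA]
4. ∠AXK = 140°  [linear pair at X on RK]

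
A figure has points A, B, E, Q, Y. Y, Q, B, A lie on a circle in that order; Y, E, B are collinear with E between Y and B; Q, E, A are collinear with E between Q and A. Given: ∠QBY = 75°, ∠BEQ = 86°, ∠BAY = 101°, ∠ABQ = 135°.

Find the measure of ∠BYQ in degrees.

1. ∠QAY = 75°  [same arc YQ]
2. ∠QEY = 94°  [linear pair at E on YB]
3. ∠AYQ = 45°  [cyclic YQBA, opposite ∠Y+∠B]
4. ∠AQY = 60°  [△YQA]
5. ∠BYQ = 26°  [△YEQ]

∠BYQ = 26°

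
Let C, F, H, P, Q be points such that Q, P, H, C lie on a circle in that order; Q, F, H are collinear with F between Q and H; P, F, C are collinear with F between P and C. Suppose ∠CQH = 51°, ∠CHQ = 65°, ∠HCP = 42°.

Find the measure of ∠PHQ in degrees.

1. ∠HCQ = 64°  [△QHC]
2. ∠HQP = 42°  [same arc PH]
3. ∠HPQ = 116°  [cyclic QPHC, opposite ∠P+∠C]
4. ∠PHQ = 22°  [△QPH]

∠PHQ = 22°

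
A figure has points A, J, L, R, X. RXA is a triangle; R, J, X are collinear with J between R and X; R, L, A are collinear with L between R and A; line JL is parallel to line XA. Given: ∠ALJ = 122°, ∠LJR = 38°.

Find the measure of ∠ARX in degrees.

∠ARX = 84°

1. ∠JLR = 58°  [linear pair at L on RA]
2. ∠JRL = 84°  [△RJL]
3. ∠ARX = 84°  [J on RX, L on RA]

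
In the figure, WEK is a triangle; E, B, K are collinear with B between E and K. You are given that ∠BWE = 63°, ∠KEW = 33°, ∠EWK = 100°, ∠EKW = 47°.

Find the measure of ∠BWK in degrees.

∠BWK = 37°

1. ∠BEW = 33°  [B on ray EK]
2. ∠BKW = 47°  [B on ray KE]
3. ∠EBW = 84°  [△WEB]
4. ∠KBW = 96°  [linear pair at B on EK]
5. ∠BWK = 37°  [△WBK]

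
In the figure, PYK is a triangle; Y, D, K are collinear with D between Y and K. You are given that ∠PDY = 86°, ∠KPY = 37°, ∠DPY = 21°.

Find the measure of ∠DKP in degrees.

1. ∠DYP = 73°  [△PYD]
2. ∠KYP = 73°  [D on ray YK]
3. ∠PKY = 70°  [△PYK]
4. ∠DKP = 70°  [D on ray KY]

∠DKP = 70°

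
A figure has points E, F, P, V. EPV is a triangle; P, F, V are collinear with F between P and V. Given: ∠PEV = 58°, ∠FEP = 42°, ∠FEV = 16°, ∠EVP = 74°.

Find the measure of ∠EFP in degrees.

1. ∠EPV = 48°  [△EPV]
2. ∠EPF = 48°  [F on ray PV]
3. ∠EFP = 90°  [△EPF]

∠EFP = 90°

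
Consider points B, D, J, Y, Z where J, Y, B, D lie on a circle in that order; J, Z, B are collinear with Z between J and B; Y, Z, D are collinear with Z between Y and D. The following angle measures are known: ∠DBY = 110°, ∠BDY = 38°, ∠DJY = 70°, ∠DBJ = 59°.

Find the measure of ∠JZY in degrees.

∠JZY = 83°

1. ∠BJY = 38°  [same arc YB]
2. ∠DYJ = 59°  [same arc JD]
3. ∠JZY = 83°  [△JZY]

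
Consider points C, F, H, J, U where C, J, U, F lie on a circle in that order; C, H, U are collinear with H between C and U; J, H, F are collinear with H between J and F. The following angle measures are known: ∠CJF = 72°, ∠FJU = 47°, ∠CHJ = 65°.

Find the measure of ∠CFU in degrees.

∠CFU = 61°

1. ∠CUF = 72°  [same arc CF]
2. ∠FCU = 47°  [same arc UF]
3. ∠CFU = 61°  [△CUF]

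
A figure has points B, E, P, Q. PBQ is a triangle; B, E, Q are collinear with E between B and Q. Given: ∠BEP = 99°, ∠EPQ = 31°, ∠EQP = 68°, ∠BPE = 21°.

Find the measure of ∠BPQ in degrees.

∠BPQ = 52°

1. ∠EBP = 60°  [△PBE]
2. ∠BQP = 68°  [E on ray QB]
3. ∠PBQ = 60°  [E on ray BQ]
4. ∠BPQ = 52°  [△PBQ]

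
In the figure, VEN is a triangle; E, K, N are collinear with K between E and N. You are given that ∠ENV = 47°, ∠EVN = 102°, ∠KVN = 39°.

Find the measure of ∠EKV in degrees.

1. ∠KNV = 47°  [K on ray NE]
2. ∠NKV = 94°  [△VKN]
3. ∠EKV = 86°  [linear pair at K on EN]

∠EKV = 86°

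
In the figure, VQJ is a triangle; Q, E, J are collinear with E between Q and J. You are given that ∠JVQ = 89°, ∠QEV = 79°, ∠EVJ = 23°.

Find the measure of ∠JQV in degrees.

1. ∠JEV = 101°  [linear pair at E on QJ]
2. ∠EJV = 56°  [△VEJ]
3. ∠QJV = 56°  [E on ray JQ]
4. ∠JQV = 35°  [△VQJ]

∠JQV = 35°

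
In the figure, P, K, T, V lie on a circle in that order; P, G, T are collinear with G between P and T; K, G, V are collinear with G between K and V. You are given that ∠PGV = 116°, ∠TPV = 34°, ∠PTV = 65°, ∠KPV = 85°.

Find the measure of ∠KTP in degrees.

∠KTP = 30°

1. ∠KGT = 116°  [vertical angles at G]
2. ∠TKV = 34°  [same arc TV]
3. ∠KTP = 30°  [△KGT]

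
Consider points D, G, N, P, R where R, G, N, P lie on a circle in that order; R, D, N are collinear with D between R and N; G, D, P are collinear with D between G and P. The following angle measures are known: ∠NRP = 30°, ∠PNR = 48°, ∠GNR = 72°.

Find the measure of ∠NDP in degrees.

∠NDP = 102°

1. ∠GPR = 72°  [same arc RG]
2. ∠PDR = 78°  [△RDP]
3. ∠NDP = 102°  [linear pair at D on RN]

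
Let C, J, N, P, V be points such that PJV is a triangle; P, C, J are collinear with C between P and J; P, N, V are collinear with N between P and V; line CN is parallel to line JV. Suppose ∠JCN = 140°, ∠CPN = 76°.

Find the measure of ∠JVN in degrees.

1. ∠NCP = 40°  [linear pair at C on PJ]
2. ∠CNP = 64°  [△PCN]
3. ∠CNV = 116°  [linear pair at N on PV]
4. ∠JVN = 64°  [CN∥JV, co-interior at V–N]

∠JVN = 64°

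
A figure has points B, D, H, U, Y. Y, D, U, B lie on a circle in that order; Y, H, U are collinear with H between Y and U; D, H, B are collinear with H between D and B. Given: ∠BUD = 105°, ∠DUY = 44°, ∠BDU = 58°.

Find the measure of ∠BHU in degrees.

1. ∠DBY = 44°  [same arc YD]
2. ∠BYU = 58°  [same arc UB]
3. ∠BHY = 78°  [△YHB]
4. ∠BHU = 102°  [linear pair at H on YU]

∠BHU = 102°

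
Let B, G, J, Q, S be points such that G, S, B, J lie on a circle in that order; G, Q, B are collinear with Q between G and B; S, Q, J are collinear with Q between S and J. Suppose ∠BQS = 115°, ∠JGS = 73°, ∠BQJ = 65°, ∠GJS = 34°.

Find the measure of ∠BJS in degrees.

∠BJS = 42°

1. ∠GQS = 65°  [linear pair at Q on GB]
2. ∠GSJ = 73°  [△GSJ]
3. ∠BGS = 42°  [△GQS]
4. ∠BJS = 42°  [same arc SB]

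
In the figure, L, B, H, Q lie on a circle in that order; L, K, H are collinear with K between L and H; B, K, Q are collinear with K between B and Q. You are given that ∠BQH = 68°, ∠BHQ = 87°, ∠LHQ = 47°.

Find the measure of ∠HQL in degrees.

∠HQL = 108°

1. ∠HBQ = 25°  [△BHQ]
2. ∠HLQ = 25°  [same arc HQ]
3. ∠HQL = 108°  [△LHQ]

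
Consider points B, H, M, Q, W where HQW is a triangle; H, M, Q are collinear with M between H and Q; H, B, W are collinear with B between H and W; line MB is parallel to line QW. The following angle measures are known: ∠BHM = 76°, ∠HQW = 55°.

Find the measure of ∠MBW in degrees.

∠MBW = 131°

1. ∠QHW = 76°  [M on HQ, B on HW]
2. ∠HWQ = 49°  [△HQW]
3. ∠HBM = 49°  [MB∥QW, corresponding at B]
4. ∠MBW = 131°  [linear pair at B on HW]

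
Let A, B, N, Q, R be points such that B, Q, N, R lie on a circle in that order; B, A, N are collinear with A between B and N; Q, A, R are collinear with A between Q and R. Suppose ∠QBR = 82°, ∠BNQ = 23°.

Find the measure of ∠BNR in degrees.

∠BNR = 75°

1. ∠BRQ = 23°  [same arc BQ]
2. ∠BQR = 75°  [△BQR]
3. ∠BNR = 75°  [same arc BR]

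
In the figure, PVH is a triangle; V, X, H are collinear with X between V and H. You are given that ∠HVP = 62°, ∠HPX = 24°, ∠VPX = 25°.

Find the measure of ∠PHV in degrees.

1. ∠PVX = 62°  [X on ray VH]
2. ∠PXV = 93°  [△PVX]
3. ∠HXP = 87°  [linear pair at X on VH]
4. ∠PHX = 69°  [△PXH]
5. ∠PHV = 69°  [X on ray HV]

∠PHV = 69°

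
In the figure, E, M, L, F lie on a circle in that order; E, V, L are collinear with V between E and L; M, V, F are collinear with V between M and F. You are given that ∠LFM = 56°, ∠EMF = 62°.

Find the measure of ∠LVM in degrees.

∠LVM = 118°

1. ∠LEM = 56°  [same arc ML]
2. ∠EVM = 62°  [△EVM]
3. ∠LVM = 118°  [linear pair at V on EL]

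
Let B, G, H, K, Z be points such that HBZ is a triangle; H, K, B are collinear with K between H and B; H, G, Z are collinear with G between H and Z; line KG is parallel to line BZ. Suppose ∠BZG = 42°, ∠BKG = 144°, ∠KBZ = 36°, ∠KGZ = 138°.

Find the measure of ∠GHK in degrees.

1. ∠GKH = 36°  [linear pair at K on HB]
2. ∠HGK = 42°  [linear pair at G on HZ]
3. ∠GHK = 102°  [△HKG]

∠GHK = 102°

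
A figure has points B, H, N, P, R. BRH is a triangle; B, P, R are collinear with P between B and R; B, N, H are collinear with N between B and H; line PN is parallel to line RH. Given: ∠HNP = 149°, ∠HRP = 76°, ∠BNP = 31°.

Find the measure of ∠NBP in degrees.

1. ∠BRH = 76°  [P on ray RB]
2. ∠BHR = 31°  [PN∥RH, corresponding at N]
3. ∠HBR = 73°  [△BRH]
4. ∠NBP = 73°  [P on BR, N on BH]

∠NBP = 73°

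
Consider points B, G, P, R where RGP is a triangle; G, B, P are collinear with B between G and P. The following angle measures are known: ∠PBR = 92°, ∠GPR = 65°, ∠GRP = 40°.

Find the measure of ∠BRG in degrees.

1. ∠GBR = 88°  [linear pair at B on GP]
2. ∠PGR = 75°  [△RGP]
3. ∠BGR = 75°  [B on ray GP]
4. ∠BRG = 17°  [△RGB]

∠BRG = 17°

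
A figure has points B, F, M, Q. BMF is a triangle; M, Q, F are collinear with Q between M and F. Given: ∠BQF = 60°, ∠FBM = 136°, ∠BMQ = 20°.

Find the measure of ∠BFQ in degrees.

∠BFQ = 24°

1. ∠BMF = 20°  [Q on ray MF]
2. ∠BFM = 24°  [△BMF]
3. ∠BFQ = 24°  [Q on ray FM]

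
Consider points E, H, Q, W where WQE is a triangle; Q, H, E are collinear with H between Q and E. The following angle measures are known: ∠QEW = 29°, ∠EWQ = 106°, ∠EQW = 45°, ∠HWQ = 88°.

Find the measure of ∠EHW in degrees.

1. ∠HQW = 45°  [H on ray QE]
2. ∠QHW = 47°  [△WQH]
3. ∠EHW = 133°  [linear pair at H on QE]

∠EHW = 133°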